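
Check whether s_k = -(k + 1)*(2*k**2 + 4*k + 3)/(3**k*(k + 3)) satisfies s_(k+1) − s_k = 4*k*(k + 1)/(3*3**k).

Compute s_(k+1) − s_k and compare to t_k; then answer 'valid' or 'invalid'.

s_(k+1) = -(k + 2)*(4*k + 2*(k + 1)**2 + 7)/(3*3**k*(k + 4))
s_(k+1) − s_k = 2*(2*k**4 + 12*k**3 + 16*k**2 - 9)/(3*3**k*(k**2 + 7*k + 12))
(s_(k+1) − s_k) − t_k = 2*(-4*k**3 - 22*k**2 - 24*k - 9)/(3*3**k*(k**2 + 7*k + 12))

Invalid: residual 2*(-4*k**3 - 22*k**2 - 24*k - 9)/(3*3**k*(k**2 + 7*k + 12)) ≠ 0.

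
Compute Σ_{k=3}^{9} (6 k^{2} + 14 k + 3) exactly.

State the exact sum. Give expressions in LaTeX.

Σ = 2289

t_(k+1)/t_k = (6*k**2 + 26*k + 23)/(6*k**2 + 14*k + 3).
So A=1 and B=1, with C=k**2 + 7*k/3 + 1/2.
Solve (1)·f(k+1) − (1)·f(k) = k**2 + 7*k/3 + 1/2.
Bound: deg f ≤ 3.
A polynomial solution: f(k) = k*(2*k**2 + 4*k - 3)/6.
Certificate R = B(k−1)f/C = k*(2*k**2 + 4*k - 3)/(6*k**2 + 14*k + 3) gives s_k = k*(2*k**2 + 4*k - 3).
Verify: 6*k**2 + 14*k + 3 matches t_k.
Σ_(k=3)^(9) t_k = s_(10) − s_(3) = 2370 − (81) = 2289.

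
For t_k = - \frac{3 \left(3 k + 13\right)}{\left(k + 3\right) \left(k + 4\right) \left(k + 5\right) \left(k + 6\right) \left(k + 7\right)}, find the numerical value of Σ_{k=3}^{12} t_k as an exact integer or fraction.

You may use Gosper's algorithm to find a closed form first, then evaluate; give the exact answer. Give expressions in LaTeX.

The ratio is (k + 3)*(3*k + 16)/((k + 8)*(3*k + 13)).
Gosper form: A/B · C(k+1)/C(k) with A=k + 3, B=k + 8, C=k + 13/3.
Set up (k + 3)·f(k+1) − (k + 7)·f(k) − (k + 13/3) = 0.
d = 4 from the (1,1,1) case.
A polynomial solution: f(k) = k*(k + 4)*(k**2 + 14*k + 63)/270.
So s_k = (B(k−1)f/C)·t_k = (k*(k + 4)*(k + 7)*(k**2 + 14*k + 63)/(90*(3*k + 13)))·t_k = k*(-k**2 - 14*k - 63)/(30*(k**3 + 14*k**2 + 63*k + 90)).
Δs = 3*(-3*k - 13)/(k**5 + 25*k**4 + 245*k**3 + 1175*k**2 + 2754*k + 2520), as required.
Telescoping: Σ = s_(13) − s_(3) = -299/9120 − (-19/720) = -35/5472.

Σ = -35/5472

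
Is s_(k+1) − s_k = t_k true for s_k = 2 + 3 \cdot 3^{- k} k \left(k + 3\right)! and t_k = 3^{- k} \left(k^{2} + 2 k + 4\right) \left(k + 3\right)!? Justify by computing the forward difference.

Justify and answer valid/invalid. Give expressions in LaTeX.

s_(k+1) = 3*3**(-k - 1)*(k + 1)*factorial(k + 4) + 2
s_(k+1) − s_k = (k**2 + 2*k + 4)*factorial(k + 3)/3**k
(s_(k+1) − s_k) − t_k = 0

valid (s_(k+1) − s_k reduces to t_k)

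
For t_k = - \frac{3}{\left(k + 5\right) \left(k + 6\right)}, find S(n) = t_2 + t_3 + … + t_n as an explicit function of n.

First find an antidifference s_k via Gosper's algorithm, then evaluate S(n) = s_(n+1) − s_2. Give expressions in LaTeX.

Compute t_(k+1)/t_k: get (k + 5)/(k + 7).
So A=k + 5 and B=k + 7, with C=1.
Need (k + 5)·f(k+1) − (k + 6)·f(k) = 1.
Bound: deg f ≤ 1.
Solve for f: f(k) = k/5 (degree 1 ≤ 1).
Certificate R = B(k−1)f/C = k*(k + 6)/5 gives s_k = -3*k/(5*k + 25).
Check: Δs_k = -3/(k**2 + 11*k + 30). ✓
Evaluate: s_(n+1) = 3*(-n - 1)/(5*(n + 6)); subtract s_(2) = -6/35 ⇒ S(n) = 3*(1 - n)/(7*(n + 6)).

S(n) = \frac{3 \left(1 - n\right)}{7 \left(n + 6\right)}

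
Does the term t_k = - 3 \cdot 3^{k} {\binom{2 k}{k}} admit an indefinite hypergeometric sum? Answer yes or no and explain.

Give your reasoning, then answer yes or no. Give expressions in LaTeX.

r(k) = 6*(2*k + 1)/(k + 1) after simplifying.
Take A(k)=12*k + 6, B(k)=k + 1, C(k)=1.
Solve (12*k + 6)·f(k+1) − (k)·f(k) = 1.
From deg A=1, deg B=1, deg C=0: d=-1.
deg f ≤ -1 is impossible — no certificate.

No — key equation has no polynomial f.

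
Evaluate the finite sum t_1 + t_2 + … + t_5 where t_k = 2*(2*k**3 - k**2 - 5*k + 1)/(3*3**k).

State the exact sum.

Compute t_(k+1)/t_k: get (2*k**3 + 5*k**2 - k - 3)/(3*(2*k**3 - k**2 - 5*k + 1)).
Take A(k)=1/3, B(k)=1, C(k)=k**3 - k**2/2 - 5*k/2 + 1/2.
Key eq: (1/3)·f(k+1) = (1)·f(k) + (k**3 - k**2/2 - 5*k/2 + 1/2).
Degrees (0,0,3) ⇒ d ≤ 3.
Solve for f: f(k) = -3*(2*k**3 + 2*k**2 + 3)/4 (degree 3 ≤ 3).
So s_k = (B(k−1)f/C)·t_k = (-3*(2*k**3 + 2*k**2 + 3)/(2*(2*k**3 - k**2 - 5*k + 1)))·t_k = (-2*k**3 - 2*k**2 - 3)/3**k.
Δs = 2*(2*k**3 - k**2 - 5*k + 1)/(3*3**k), as required.
Evaluate s at k=6 and k=1: -169/243 and -7/3; difference 398/243.

Σ = 398/243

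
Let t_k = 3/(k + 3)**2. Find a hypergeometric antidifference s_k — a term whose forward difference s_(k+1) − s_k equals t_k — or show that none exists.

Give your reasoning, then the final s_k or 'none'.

not Gosper-summable; s_k does not exist

Ratio r(k) = (k + 3)**2/(k + 4)**2.
A = k**2 + 6*k + 9, B = k**2 + 8*k + 16, C = 1.
Key eq: (k**2 + 6*k + 9)·f(k+1) = (k**2 + 6*k + 9)·f(k) + (1).
Degrees (2,2,0) ⇒ d ≤ 0.
Put f(k) = c0: A·f(k+1) − B(k−1)·f(k) − C = -1; need -1 = 0 — inconsistent ⇒ no f, not summable.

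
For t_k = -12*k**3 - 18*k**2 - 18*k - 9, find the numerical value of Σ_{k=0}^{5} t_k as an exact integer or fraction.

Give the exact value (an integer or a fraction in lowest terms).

Σ = -4014

Ratio r(k) = (4*k**3 + 18*k**2 + 30*k + 19)/(4*k**3 + 6*k**2 + 6*k + 3).
A = 1, B = 1, C = k**3 + 3*k**2/2 + 3*k/2 + 3/4.
Need (1)·f(k+1) − (1)·f(k) = k**3 + 3*k**2/2 + 3*k/2 + 3/4.
From deg A=0, deg B=0, deg C=3: d=4.
Match coefficients ⇒ f(k) = k*(k**3 + k + 1)/4.
Get s_k = R·t_k = 3*k*(-k**3 - k - 1) with R(k) = B(k−1)f(k)/C(k) = k*(k**3 + k + 1)/(4*k**3 + 6*k**2 + 6*k + 3).
s_(k+1) − s_k = -12*k**3 - 18*k**2 - 18*k - 9 = t_k.
Σ_(k=0)^(5) t_k = s_(6) − s_(0) = -4014 − (0) = -4014.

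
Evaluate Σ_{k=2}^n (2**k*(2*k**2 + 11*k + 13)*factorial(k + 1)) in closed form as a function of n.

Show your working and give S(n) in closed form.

S(n) = 2*2**n*n*factorial(n + 2) + 8*2**n*factorial(n + 2) - 120

Ratio r(k) = 2*(2*k**3 + 19*k**2 + 56*k + 52)/(2*k**2 + 11*k + 13).
A = 2*k + 4, B = 1, C = k**2 + 11*k/2 + 13/2.
f must satisfy (2*k + 4)·f(k+1) − (1)·f(k) = k**2 + 11*k/2 + 13/2.
Degrees (1,0,2) ⇒ d ≤ 1.
Solving with deg f ≤ 1: f(k) = (k + 3)/2.
Certificate R = B(k−1)f/C = (k + 3)/(2*k**2 + 11*k + 13) gives s_k = 2**k*(k + 3)*factorial(k + 1).
s_(k+1) − s_k = 2**k*(2*k**2 + 11*k + 13)*factorial(k + 1) = t_k.
Evaluate: s_(n+1) = 2**(n + 1)*(n + 4)*factorial(n + 2); subtract s_(2) = 120 ⇒ S(n) = 2*2**n*n*factorial(n + 2) + 8*2**n*factorial(n + 2) - 120.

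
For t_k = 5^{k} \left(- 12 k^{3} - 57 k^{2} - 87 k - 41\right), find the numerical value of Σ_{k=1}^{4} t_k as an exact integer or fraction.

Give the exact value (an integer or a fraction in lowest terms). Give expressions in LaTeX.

t_(k+1)/t_k = 5*(12*k**3 + 93*k**2 + 237*k + 197)/(12*k**3 + 57*k**2 + 87*k + 41).
Take A(k)=5, B(k)=1, C(k)=k**3 + 19*k**2/4 + 29*k/4 + 41/12.
Key eq: (5)·f(k+1) = (1)·f(k) + (k**3 + 19*k**2/4 + 29*k/4 + 41/12).
From deg A=0, deg B=0, deg C=3: d=3.
A polynomial solution: f(k) = (3*k**3 + 3*k**2 + 3*k - 1)/12.
R(k) = B(k−1)·f(k)/C(k) = (3*k**3 + 3*k**2 + 3*k - 1)/(12*k**3 + 57*k**2 + 87*k + 41); s_k = R·t_k = 5**k*(-3*k**3 - 3*k**2 - 3*k + 1).
Verify: 5**k*(-12*k**3 - 57*k**2 - 87*k - 41) matches t_k.
Sum = s_(5) − s_(1); s_(5) = -1450000, s_(1) = -40 ⇒ -1449960.

Σ = -1449960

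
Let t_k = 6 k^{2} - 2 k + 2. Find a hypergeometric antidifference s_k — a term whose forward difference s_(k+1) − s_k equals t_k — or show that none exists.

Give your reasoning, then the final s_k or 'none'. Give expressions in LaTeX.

r(k) = (-k + 3*(k + 1)**2)/(3*k**2 - k + 1) after simplifying.
Factor: A=1; B=1; C=k**2 - k/3 + 1/3.
f must satisfy (1)·f(k+1) − (1)·f(k) = k**2 - k/3 + 1/3.
d = 3 from the (0,0,2) case.
Coefficient equations give f(k) = k*(k**2 - 2*k + 2)/3.
Get s_k = R·t_k = 2*k*(k**2 - 2*k + 2) with R(k) = B(k−1)f(k)/C(k) = k*(k**2 - 2*k + 2)/(3*k**2 - k + 1).
Check: Δs_k = 6*k**2 - 2*k + 2. ✓

s_k = 2 k \left(k^{2} - 2 k + 2\right)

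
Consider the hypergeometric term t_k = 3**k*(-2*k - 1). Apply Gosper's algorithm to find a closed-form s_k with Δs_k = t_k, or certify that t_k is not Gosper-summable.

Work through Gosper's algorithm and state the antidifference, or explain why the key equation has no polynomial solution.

r(k) = 3*(2*k + 3)/(2*k + 1) after simplifying.
Normal form (A,B,C) = (3, 1, k + 1/2).
Set up (3)·f(k+1) − (1)·f(k) − (k + 1/2) = 0.
d = 1 from the (0,0,1) case.
A polynomial solution: f(k) = (k - 1)/2.
Certificate R = B(k−1)f/C = (k - 1)/(2*k + 1) gives s_k = 3**k*(1 - k).
Δs = 3**k*(-2*k - 1), as required.

s_k = 3**k*(1 - k)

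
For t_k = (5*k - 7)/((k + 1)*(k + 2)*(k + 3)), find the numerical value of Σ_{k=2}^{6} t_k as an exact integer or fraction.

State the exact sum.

Σ = 5/18

t_(k+1)/t_k = (k + 1)*(5*k - 2)/((k + 4)*(5*k - 7)).
Normal form (A,B,C) = (k + 1, k + 4, k - 7/5).
Need (k + 1)·f(k+1) − (k + 3)·f(k) = k - 7/5.
deg f ≤ 2 (via 1,1,1).
Match coefficients ⇒ f(k) = -k*(k + 13)/10.
Certificate R = B(k−1)f/C = -k*(k + 3)*(k + 13)/(2*(5*k - 7)) gives s_k = k*(-k - 13)/(2*(k + 1)*(k + 2)).
Δs = (5*k - 7)/(k**3 + 6*k**2 + 11*k + 6), as required.
Evaluate s at k=7 and k=2: -35/36 and -5/4; difference 5/18.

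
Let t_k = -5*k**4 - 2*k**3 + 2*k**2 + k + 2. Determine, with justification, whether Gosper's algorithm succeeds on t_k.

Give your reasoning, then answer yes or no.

Compute t_(k+1)/t_k: get (5*k**4 + 22*k**3 + 34*k**2 + 21*k + 2)/(5*k**4 + 2*k**3 - 2*k**2 - k - 2).
Take A(k)=1, B(k)=1, C(k)=k**4 + 2*k**3/5 - 2*k**2/5 - k/5 - 2/5.
Need (1)·f(k+1) − (1)·f(k) = k**4 + 2*k**3/5 - 2*k**2/5 - k/5 - 2/5.
From deg A=0, deg B=0, deg C=4: d=5.
Solve for f: f(k) = k*(k - 2)*(k + 1)*(k**2 - k + 1)/5 (degree 5 ≤ 5).
Get s_k = R·t_k = k*(-k**4 + 2*k**3 - k + 2) with R(k) = B(k−1)f(k)/C(k) = k*(k - 2)*(k**2 - k + 1)/(5*k**3 - 3*k**2 + k - 2).
Check: Δs_k = -5*k**4 - 2*k**3 + 2*k**2 + k + 2. ✓

Yes. s_k = k*(-k**4 + 2*k**3 - k + 2).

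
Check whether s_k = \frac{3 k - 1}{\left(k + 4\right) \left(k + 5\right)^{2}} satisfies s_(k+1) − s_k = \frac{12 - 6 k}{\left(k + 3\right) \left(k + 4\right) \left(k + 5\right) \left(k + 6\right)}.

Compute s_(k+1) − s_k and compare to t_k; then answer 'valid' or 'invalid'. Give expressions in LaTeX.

Invalid: residual \frac{2 \left(9 k^{2} + 35 k - 66\right)}{k^{6} + 29 k^{5} + 347 k^{4} + 2191 k^{3} + 7692 k^{2} + 14220 k + 10800} ≠ 0.

s_(k+1) = (3*k + 2)/((k + 5)*(k + 6)**2)
s_(k+1) − s_k = 2*(-3*k**2 - 9*k + 38)/(k**5 + 26*k**4 + 269*k**3 + 1384*k**2 + 3540*k + 3600)
(s_(k+1) − s_k) − t_k = 2*(9*k**2 + 35*k - 66)/(k**6 + 29*k**5 + 347*k**4 + 2191*k**3 + 7692*k**2 + 14220*k + 10800)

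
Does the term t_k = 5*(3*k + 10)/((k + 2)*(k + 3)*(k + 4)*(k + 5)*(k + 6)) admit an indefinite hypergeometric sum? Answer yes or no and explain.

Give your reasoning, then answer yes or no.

Step 1: r(k) = (k + 2)*(3*k + 13)/((k + 7)*(3*k + 10)).
A = k + 2, B = k + 7, C = k + 10/3.
f must satisfy (k + 2)·f(k+1) − (k + 6)·f(k) = k + 10/3.
Degrees (1,1,1) ⇒ d ≤ 4.
A polynomial solution: f(k) = k*(k + 3)*(k**2 + 11*k + 38)/120.
R(k) = B(k−1)·f(k)/C(k) = k*(k + 3)*(k + 6)*(k**2 + 11*k + 38)/(40*(3*k + 10)); s_k = R·t_k = k*(k**2 + 11*k + 38)/(8*(k**3 + 11*k**2 + 38*k + 40)).
s_(k+1) − s_k = 5*(3*k + 10)/(k**5 + 20*k**4 + 155*k**3 + 580*k**2 + 1044*k + 720) = t_k.

Yes. s_k = k*(k**2 + 11*k + 38)/(8*(k**3 + 11*k**2 + 38*k + 40)).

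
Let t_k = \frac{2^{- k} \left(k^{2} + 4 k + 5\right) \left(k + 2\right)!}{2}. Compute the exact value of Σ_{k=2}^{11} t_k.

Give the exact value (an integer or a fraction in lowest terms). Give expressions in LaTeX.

r(k) = (k + 3)*(4*k + (k + 1)**2 + 9)/(2*(k**2 + 4*k + 5)) after simplifying.
Take A(k)=k/2 + 3/2, B(k)=1, C(k)=k**2 + 4*k + 5.
Key eq: (k/2 + 3/2)·f(k+1) = (1)·f(k) + (k**2 + 4*k + 5).
From deg A=1, deg B=0, deg C=2: d=1.
Solve for f: f(k) = 2*(k + 2) (degree 1 ≤ 1).
R(k) = B(k−1)·f(k)/C(k) = 2*(k + 2)/(k**2 + 4*k + 5); s_k = R·t_k = (k + 2)*factorial(k + 2)/2**k.
Δs = (k**2 + 4*k + 5)*factorial(k + 2)/(2*2**k), as required.
Evaluate s at k=12 and k=2: 297972675 and 24; difference 297972651.

Σ = 297972651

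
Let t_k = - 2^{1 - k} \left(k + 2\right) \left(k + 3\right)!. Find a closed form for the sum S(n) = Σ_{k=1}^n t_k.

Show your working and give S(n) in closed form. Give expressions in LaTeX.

S(n) = 48 - 2 \cdot 2^{- n} \left(n + 4\right)!

Ratio r(k) = (k + 3)*(k + 4)/(2*(k + 2)).
Gosper form: A/B · C(k+1)/C(k) with A=k/2 + 2, B=1, C=k + 2.
Solve (k/2 + 2)·f(k+1) − (1)·f(k) = k + 2.
From deg A=1, deg B=0, deg C=1: d=0.
Solving with deg f ≤ 0: f(k) = 2.
So s_k = (B(k−1)f/C)·t_k = (2/(k + 2))·t_k = -2**(2 - k)*factorial(k + 3).
Δs = -2**(1 - k)*(k + 2)*factorial(k + 3), as required.
s_(n+1) = -2**(1 - n)*factorial(n + 4) and s_(1) = -48, so S(n) = 48 - 2*factorial(n + 4)/2**n.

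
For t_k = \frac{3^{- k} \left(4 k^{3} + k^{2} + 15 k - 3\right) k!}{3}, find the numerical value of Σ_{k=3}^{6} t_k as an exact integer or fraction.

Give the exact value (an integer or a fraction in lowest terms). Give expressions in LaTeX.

Σ = 12622/27

Step 1: r(k) = (k + 1)*(15*k + 4*(k + 1)**3 + (k + 1)**2 + 12)/(3*(4*k**3 + k**2 + 15*k - 3)).
Take A(k)=k/3 + 1/3, B(k)=1, C(k)=k**3 + k**2/4 + 15*k/4 - 3/4.
Need (k/3 + 1/3)·f(k+1) − (1)·f(k) = k**3 + k**2/4 + 15*k/4 - 3/4.
From deg A=1, deg B=0, deg C=3: d=2.
A polynomial solution: f(k) = 3*(4*k**2 + k + 4)/4.
Get s_k = R·t_k = (4*k**2 + k + 4)*factorial(k)/3**k with R(k) = B(k−1)f(k)/C(k) = 3*(4*k**2 + k + 4)/(4*k**3 + k**2 + 15*k - 3).
s_(k+1) − s_k = (4*k**3 + k**2 + 15*k - 3)*factorial(k)/(3*3**k) = t_k.
Σ_(k=3)^(6) t_k = s_(7) − s_(3) = 12880/27 − (86/9) = 12622/27.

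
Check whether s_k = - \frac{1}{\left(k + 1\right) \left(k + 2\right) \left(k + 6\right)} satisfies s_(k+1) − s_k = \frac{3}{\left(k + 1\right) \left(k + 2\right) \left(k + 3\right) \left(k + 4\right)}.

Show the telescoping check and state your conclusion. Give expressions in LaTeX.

Invalid: residual \frac{6 \left(- 2 k - 11\right)}{k^{6} + 23 k^{5} + 207 k^{4} + 925 k^{3} + 2144 k^{2} + 2412 k + 1008} ≠ 0.

s_(k+1) = -1/((k + 2)*(k + 3)*(k + 7))
s_(k+1) − s_k = 3*(k + 5)/(k**5 + 19*k**4 + 131*k**3 + 401*k**2 + 540*k + 252)
(s_(k+1) − s_k) − t_k = 6*(-2*k - 11)/(k**6 + 23*k**5 + 207*k**4 + 925*k**3 + 2144*k**2 + 2412*k + 1008)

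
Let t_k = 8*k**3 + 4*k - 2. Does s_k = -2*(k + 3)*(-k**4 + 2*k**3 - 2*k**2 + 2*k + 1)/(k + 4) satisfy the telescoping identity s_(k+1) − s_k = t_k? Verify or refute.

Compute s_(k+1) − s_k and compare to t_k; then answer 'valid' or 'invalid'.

s_(k+1) = 2*(k**5 + 6*k**4 + 10*k**3 + 8*k**2 - 2*k - 8)/(k + 5)
s_(k+1) − s_k = 2*(4*k**5 + 33*k**4 + 64*k**3 + 17*k**2 + 22*k - 17)/(k**2 + 9*k + 20)
(s_(k+1) − s_k) − t_k = 6*(-k**4 - 6*k**3 - 3*k + 1)/(k**2 + 9*k + 20)

Invalid: residual 6*(-k**4 - 6*k**3 - 3*k + 1)/(k**2 + 9*k + 20) ≠ 0.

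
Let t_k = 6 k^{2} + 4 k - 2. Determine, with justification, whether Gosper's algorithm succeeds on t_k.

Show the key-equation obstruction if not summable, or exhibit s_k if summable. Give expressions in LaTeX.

Yes. s_k = k \left(2 k^{2} - k - 3\right).

Step 1: r(k) = (3*k**2 + 8*k + 4)/(3*k**2 + 2*k - 1).
A = 1, B = 1, C = k**2 + 2*k/3 - 1/3.
Set up (1)·f(k+1) − (1)·f(k) − (k**2 + 2*k/3 - 1/3) = 0.
deg f ≤ 3 (via 0,0,2).
Solving with deg f ≤ 3: f(k) = k*(k + 1)*(2*k - 3)/6.
So s_k = (B(k−1)f/C)·t_k = (k*(2*k - 3)/(2*(3*k - 1)))·t_k = k*(2*k**2 - k - 3).
Δs = 6*k**2 + 4*k - 2, as required.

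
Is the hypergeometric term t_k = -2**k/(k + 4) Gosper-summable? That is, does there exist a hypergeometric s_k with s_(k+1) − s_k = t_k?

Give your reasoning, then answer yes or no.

Ratio r(k) = 2*(k + 4)/(k + 5).
Gosper form: A/B · C(k+1)/C(k) with A=2*k + 8, B=k + 5, C=1.
f must satisfy (2*k + 8)·f(k+1) − (k + 4)·f(k) = 1.
From deg A=1, deg B=1, deg C=0: d=-1.
d = -1 < 0 ⇒ no nonzero polynomial f; not summable.

No — negative degree bound, so no certificate f.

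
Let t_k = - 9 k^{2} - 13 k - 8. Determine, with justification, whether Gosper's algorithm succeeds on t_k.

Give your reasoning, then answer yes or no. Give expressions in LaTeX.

Compute t_(k+1)/t_k: get (9*k**2 + 31*k + 30)/(9*k**2 + 13*k + 8).
Take A(k)=1, B(k)=1, C(k)=k**2 + 13*k/9 + 8/9.
Need (1)·f(k+1) − (1)·f(k) = k**2 + 13*k/9 + 8/9.
From deg A=0, deg B=0, deg C=2: d=3.
A polynomial solution: f(k) = k*(3*k**2 + 2*k + 3)/9.
So s_k = (B(k−1)f/C)·t_k = (k*(3*k**2 + 2*k + 3)/(9*k**2 + 13*k + 8))·t_k = k*(-3*k**2 - 2*k - 3).
s_(k+1) − s_k = -9*k**2 - 13*k - 8 = t_k.

Yes. s_k = k \left(- 3 k^{2} - 2 k - 3\right).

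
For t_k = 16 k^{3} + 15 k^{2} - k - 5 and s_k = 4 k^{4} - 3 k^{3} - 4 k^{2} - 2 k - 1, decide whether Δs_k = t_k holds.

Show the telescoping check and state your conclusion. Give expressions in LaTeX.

Valid — Δs_k = t_k.

s_(k+1) = 4*k**4 + 13*k**3 + 11*k**2 - 3*k - 6
s_(k+1) − s_k = 16*k**3 + 15*k**2 - k - 5
(s_(k+1) − s_k) − t_k = 0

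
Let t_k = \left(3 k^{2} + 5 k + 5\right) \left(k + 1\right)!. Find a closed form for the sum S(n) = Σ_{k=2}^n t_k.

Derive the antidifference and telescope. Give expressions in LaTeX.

The ratio is (k + 2)*(5*k + 3*(k + 1)**2 + 10)/(3*k**2 + 5*k + 5).
Factor: A=k + 2; B=1; C=k**2 + 5*k/3 + 5/3.
Set up (k + 2)·f(k+1) − (1)·f(k) − (k**2 + 5*k/3 + 5/3) = 0.
d = 1 from the (1,0,2) case.
A polynomial solution: f(k) = (3*k - 1)/3.
Get s_k = R·t_k = (3*k - 1)*factorial(k + 1) with R(k) = B(k−1)f(k)/C(k) = (3*k - 1)/(3*k**2 + 5*k + 5).
Δs = (3*k**2 + 5*k + 5)*factorial(k + 1), as required.
Telescope: S(n) = s_(n+1) − s_(2) = (3*n + 2)*factorial(n + 2) − (30) = 3*n*factorial(n + 2) + 2*factorial(n + 2) - 30.

S(n) = 3 n \left(n + 2\right)! + 2 \left(n + 2\right)! - 30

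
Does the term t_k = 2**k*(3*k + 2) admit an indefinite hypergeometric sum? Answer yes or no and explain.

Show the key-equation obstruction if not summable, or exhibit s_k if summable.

Yes. s_k = 2**k*(3*k - 4).

Compute t_(k+1)/t_k: get 2*(3*k + 5)/(3*k + 2).
Normal form (A,B,C) = (2, 1, k + 2/3).
Set up (2)·f(k+1) − (1)·f(k) − (k + 2/3) = 0.
d = 1 from the (0,0,1) case.
Coefficient equations give f(k) = (3*k - 4)/3.
So s_k = (B(k−1)f/C)·t_k = ((3*k - 4)/(3*k + 2))·t_k = 2**k*(3*k - 4).
Δs = 2**k*(3*k + 2), as required.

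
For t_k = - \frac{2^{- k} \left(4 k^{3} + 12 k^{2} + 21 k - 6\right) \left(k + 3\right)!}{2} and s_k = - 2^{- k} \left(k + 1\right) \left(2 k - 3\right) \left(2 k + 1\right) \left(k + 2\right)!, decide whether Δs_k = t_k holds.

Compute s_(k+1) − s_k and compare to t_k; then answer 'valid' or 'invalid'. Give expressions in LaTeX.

Invalid: residual 2^{- k} \left(4 k^{3} + 8 k^{2} + 17 k - 3\right) \left(k + 2\right)! ≠ 0.

s_(k+1) = -(k + 2)*(2*k - 1)*(2*k + 3)*factorial(k + 3)/(2*2**k)
s_(k+1) − s_k = -(4*k**4 + 16*k**3 + 41*k**2 + 23*k - 12)*factorial(k + 2)/(2*2**k)
(s_(k+1) − s_k) − t_k = (4*k**3 + 8*k**2 + 17*k - 3)*factorial(k + 2)/2**k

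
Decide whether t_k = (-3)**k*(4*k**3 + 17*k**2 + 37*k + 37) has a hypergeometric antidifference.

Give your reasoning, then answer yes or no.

Yes. s_k = (-3)**k*(-k**3 - 2*k**2 - 4*k - 4).

r(k) = 3*(-4*k**3 - 29*k**2 - 83*k - 95)/(4*k**3 + 17*k**2 + 37*k + 37) after simplifying.
Normal form (A,B,C) = (-3, 1, k**3 + 17*k**2/4 + 37*k/4 + 37/4).
Need (-3)·f(k+1) − (1)·f(k) = k**3 + 17*k**2/4 + 37*k/4 + 37/4.
Degrees (0,0,3) ⇒ d ≤ 3.
Coefficient equations give f(k) = -(k**3 + 2*k**2 + 4*k + 4)/4.
R(k) = B(k−1)·f(k)/C(k) = -(k**3 + 2*k**2 + 4*k + 4)/(4*k**3 + 17*k**2 + 37*k + 37); s_k = R·t_k = (-3)**k*(-k**3 - 2*k**2 - 4*k - 4).
Check: Δs_k = (-3)**k*(4*k**3 + 17*k**2 + 37*k + 37). ✓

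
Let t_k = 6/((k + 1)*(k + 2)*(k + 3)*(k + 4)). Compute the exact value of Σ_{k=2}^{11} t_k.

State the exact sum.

Σ = 89/2730

Ratio r(k) = (k + 1)/(k + 5).
Factor: A=k + 1; B=k + 5; C=1.
Set up (k + 1)·f(k+1) − (k + 4)·f(k) − (1) = 0.
Bound: deg f ≤ 3.
Solving with deg f ≤ 3: f(k) = k*(k**2 + 6*k + 11)/18.
R(k) = B(k−1)·f(k)/C(k) = k*(k + 4)*(k**2 + 6*k + 11)/18; s_k = R·t_k = k*(k**2 + 6*k + 11)/(3*(k + 1)*(k + 2)*(k + 3)).
Check: Δs_k = 6/(k**4 + 10*k**3 + 35*k**2 + 50*k + 24). ✓
Telescoping: Σ = s_(12) − s_(2) = 454/1365 − (3/10) = 89/2730.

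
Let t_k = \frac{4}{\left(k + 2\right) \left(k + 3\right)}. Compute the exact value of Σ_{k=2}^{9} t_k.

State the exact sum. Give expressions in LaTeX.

Compute t_(k+1)/t_k: get (k + 2)/(k + 4).
Take A(k)=k + 2, B(k)=k + 4, C(k)=1.
Solve (k + 2)·f(k+1) − (k + 3)·f(k) = 1.
From deg A=1, deg B=1, deg C=0: d=1.
Coefficient equations give f(k) = k/2.
R(k) = B(k−1)·f(k)/C(k) = k*(k + 3)/2; s_k = R·t_k = 2*k/(k + 2).
Δs = 4/(k**2 + 5*k + 6), as required.
Sum = s_(10) − s_(2); s_(10) = 5/3, s_(2) = 1 ⇒ 2/3.

Σ = 2/3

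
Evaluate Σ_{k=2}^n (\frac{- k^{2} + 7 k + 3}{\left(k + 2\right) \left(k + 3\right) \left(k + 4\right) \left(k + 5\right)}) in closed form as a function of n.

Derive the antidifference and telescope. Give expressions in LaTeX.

S(n) = \frac{- n^{3} + 108 n^{2} + 73 n - 180}{120 \left(n^{3} + 12 n^{2} + 47 n + 60\right)}

Step 1: r(k) = (k + 2)*(7*k - (k + 1)**2 + 10)/((k + 6)*(-k**2 + 7*k + 3)).
Gosper form: A/B · C(k+1)/C(k) with A=k + 2, B=k + 6, C=k**2 - 7*k - 3.
Need (k + 2)·f(k+1) − (k + 5)·f(k) = k**2 - 7*k - 3.
Degrees (1,1,2) ⇒ d ≤ 3.
Match coefficients ⇒ f(k) = -k*(k**2 + 33*k + 2)/24.
Certificate R = B(k−1)f/C = -k*(k + 5)*(k**2 + 33*k + 2)/(24*(k**2 - 7*k - 3)) gives s_k = k*(k**2 + 33*k + 2)/(24*(k + 2)*(k + 3)*(k + 4)).
s_(k+1) − s_k = (-k**2 + 7*k + 3)/(k**4 + 14*k**3 + 71*k**2 + 154*k + 120) = t_k.
Σ_(k=2)^n t_k = s_(n+1) − s_(2) = ((n**3 + 36*n**2 + 71*n + 36)/(24*(n**3 + 12*n**2 + 47*n + 60))) − (1/20), i.e. (-n**3 + 108*n**2 + 73*n - 180)/(120*(n**3 + 12*n**2 + 47*n + 60)).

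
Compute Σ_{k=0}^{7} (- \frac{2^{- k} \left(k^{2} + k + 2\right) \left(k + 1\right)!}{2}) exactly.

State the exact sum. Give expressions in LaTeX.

r(k) = (k + 2)*(k + (k + 1)**2 + 3)/(2*(k**2 + k + 2)) after simplifying.
Factor: A=k/2 + 1; B=1; C=k**2 + k + 2.
Set up (k/2 + 1)·f(k+1) − (1)·f(k) − (k**2 + k + 2) = 0.
deg f ≤ 1 (via 1,0,2).
Solve for f: f(k) = 2*k (degree 1 ≤ 1).
So s_k = (B(k−1)f/C)·t_k = (2*k/(k**2 + k + 2))·t_k = -k*factorial(k + 1)/2**k.
Δs = -(k**2 + k + 2)*factorial(k + 1)/(2*2**k), as required.
Sum = s_(8) − s_(0); s_(8) = -11340, s_(0) = 0 ⇒ -11340.

Σ = -11340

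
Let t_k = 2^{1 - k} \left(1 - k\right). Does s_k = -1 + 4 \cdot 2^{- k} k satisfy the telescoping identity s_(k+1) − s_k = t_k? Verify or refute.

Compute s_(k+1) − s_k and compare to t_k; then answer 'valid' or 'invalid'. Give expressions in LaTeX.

s_(k+1) = 2**(1 - k)*(k + 1) - 1
s_(k+1) − s_k = 2**(1 - k)*(1 - k)
(s_(k+1) − s_k) − t_k = 0

Valid — Δs_k = t_k.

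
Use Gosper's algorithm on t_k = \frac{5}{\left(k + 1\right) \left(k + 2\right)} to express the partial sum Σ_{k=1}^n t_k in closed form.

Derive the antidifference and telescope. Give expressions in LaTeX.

S(n) = \frac{5 n}{2 \left(n + 2\right)}

r(k) = (k + 1)/(k + 3) after simplifying.
Gosper form: A/B · C(k+1)/C(k) with A=k + 1, B=k + 3, C=1.
Solve (k + 1)·f(k+1) − (k + 2)·f(k) = 1.
deg f ≤ 1 (via 1,1,0).
Match coefficients ⇒ f(k) = k.
Then R = B(k−1)f/C = k*(k + 2), so s_k = R(k)·t_k = 5*k/(k + 1).
Δs = 5/(k**2 + 3*k + 2), as required.
s_(n+1) = 5*(n + 1)/(n + 2) and s_(1) = 5/2, so S(n) = 5*n/(2*(n + 2)).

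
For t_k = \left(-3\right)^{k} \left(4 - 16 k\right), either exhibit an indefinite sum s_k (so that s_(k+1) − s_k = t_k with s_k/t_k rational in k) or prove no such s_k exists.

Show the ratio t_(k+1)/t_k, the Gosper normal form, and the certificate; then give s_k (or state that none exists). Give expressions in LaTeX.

s_k = 4 \left(-3\right)^{k} \left(k - 1\right)

r(k) = 3*(-4*k - 3)/(4*k - 1) after simplifying.
Normal form (A,B,C) = (-3, 1, k - 1/4).
Need (-3)·f(k+1) − (1)·f(k) = k - 1/4.
From deg A=0, deg B=0, deg C=1: d=1.
Coefficient equations give f(k) = -(k - 1)/4.
R(k) = B(k−1)·f(k)/C(k) = -(k - 1)/(4*k - 1); s_k = R·t_k = 4*(-3)**k*(k - 1).
Δs = (-3)**k*(4 - 16*k), as required.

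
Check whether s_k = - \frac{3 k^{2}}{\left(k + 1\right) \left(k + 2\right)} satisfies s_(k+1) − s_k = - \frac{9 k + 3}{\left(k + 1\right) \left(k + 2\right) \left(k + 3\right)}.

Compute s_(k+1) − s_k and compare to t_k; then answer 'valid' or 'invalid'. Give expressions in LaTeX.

s_(k+1) = -3*(k + 1)**2/((k + 2)*(k + 3))
s_(k+1) − s_k = 3*(-3*k - 1)/(k**3 + 6*k**2 + 11*k + 6)
(s_(k+1) − s_k) − t_k = 0

valid; difference matches t_k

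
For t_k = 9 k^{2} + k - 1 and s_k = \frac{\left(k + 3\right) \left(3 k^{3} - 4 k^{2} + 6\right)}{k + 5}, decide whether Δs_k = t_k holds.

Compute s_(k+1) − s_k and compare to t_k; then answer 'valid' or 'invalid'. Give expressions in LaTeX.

s_(k+1) = (k + 4)*(3*(k + 1)**3 - 4*(k + 1)**2 + 6)/(k + 6)
s_(k+1) − s_k = (9*k**4 + 88*k**3 + 180*k**2 + 11*k - 8)/(k**2 + 11*k + 30)
(s_(k+1) − s_k) − t_k = 2*(-6*k**3 - 50*k**2 - 4*k + 11)/(k**2 + 11*k + 30)

Invalid: residual \frac{2 \left(- 6 k^{3} - 50 k^{2} - 4 k + 11\right)}{k^{2} + 11 k + 30} ≠ 0.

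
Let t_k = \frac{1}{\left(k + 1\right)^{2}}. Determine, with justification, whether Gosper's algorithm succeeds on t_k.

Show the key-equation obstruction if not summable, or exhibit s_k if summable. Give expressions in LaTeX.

t_(k+1)/t_k = (k + 1)**2/(k + 2)**2.
A = k**2 + 2*k + 1, B = k**2 + 4*k + 4, C = 1.
f must satisfy (k**2 + 2*k + 1)·f(k+1) − (k**2 + 2*k + 1)·f(k) = 1.
Degrees (2,2,0) ⇒ d ≤ 0.
Put f(k) = c0: A·f(k+1) − B(k−1)·f(k) − C = -1; need -1 = 0 — inconsistent ⇒ no f, not summable.

No — the linear system for f has no solution.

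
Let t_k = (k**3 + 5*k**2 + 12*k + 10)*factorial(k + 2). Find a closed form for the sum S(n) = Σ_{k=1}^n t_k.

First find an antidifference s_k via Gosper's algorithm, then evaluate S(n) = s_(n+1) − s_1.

S(n) = n**2*factorial(n + 3) + 3*n*factorial(n + 3) + 4*factorial(n + 3) - 24

The ratio is (k**4 + 11*k**3 + 49*k**2 + 103*k + 84)/(k**3 + 5*k**2 + 12*k + 10).
Normal form (A,B,C) = (k + 3, 1, k**3 + 5*k**2 + 12*k + 10).
Need (k + 3)·f(k+1) − (1)·f(k) = k**3 + 5*k**2 + 12*k + 10.
From deg A=1, deg B=0, deg C=3: d=2.
A polynomial solution: f(k) = k**2 + k + 2.
R(k) = B(k−1)·f(k)/C(k) = (k**2 + k + 2)/(k**3 + 5*k**2 + 12*k + 10); s_k = R·t_k = (k**2 + k + 2)*factorial(k + 2).
Check: Δs_k = (k**3 + 5*k**2 + 12*k + 10)*factorial(k + 2). ✓
Telescope: S(n) = s_(n+1) − s_(1) = (n**2 + 3*n + 4)*factorial(n + 3) − (24) = n**2*factorial(n + 3) + 3*n*factorial(n + 3) + 4*factorial(n + 3) - 24.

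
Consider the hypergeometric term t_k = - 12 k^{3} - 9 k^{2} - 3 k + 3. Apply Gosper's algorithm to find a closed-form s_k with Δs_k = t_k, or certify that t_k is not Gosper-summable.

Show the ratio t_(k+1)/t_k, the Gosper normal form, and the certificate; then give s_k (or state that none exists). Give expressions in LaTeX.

s_k = 3 k \left(- k^{3} + k^{2} + 1\right)

t_(k+1)/t_k = (k + 4*(k + 1)**3 + 3*(k + 1)**2)/(4*k**3 + 3*k**2 + k - 1).
Take A(k)=1, B(k)=1, C(k)=k**3 + 3*k**2/4 + k/4 - 1/4.
Key eq: (1)·f(k+1) = (1)·f(k) + (k**3 + 3*k**2/4 + k/4 - 1/4).
Degrees (0,0,3) ⇒ d ≤ 4.
Solve for f: f(k) = k*(k**3 - k**2 - 1)/4 (degree 4 ≤ 4).
Certificate R = B(k−1)f/C = k*(k**3 - k**2 - 1)/(4*k**3 + 3*k**2 + k - 1) gives s_k = 3*k*(-k**3 + k**2 + 1).
s_(k+1) − s_k = -12*k**3 - 9*k**2 - 3*k + 3 = t_k.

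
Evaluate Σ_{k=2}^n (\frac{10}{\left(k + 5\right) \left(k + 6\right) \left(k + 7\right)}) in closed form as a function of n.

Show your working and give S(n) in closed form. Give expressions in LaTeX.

S(n) = \frac{5 \left(n^{2} + 13 n - 14\right)}{56 \left(n^{2} + 13 n + 42\right)}

Ratio r(k) = (k + 5)/(k + 8).
Factor: A=k + 5; B=k + 8; C=1.
Solve (k + 5)·f(k+1) − (k + 7)·f(k) = 1.
deg f ≤ 2 (via 1,1,0).
A polynomial solution: f(k) = k*(k + 11)/60.
Certificate R = B(k−1)f/C = k*(k + 7)*(k + 11)/60 gives s_k = k*(k + 11)/(6*(k + 5)*(k + 6)).
Δs = 10/(k**3 + 18*k**2 + 107*k + 210), as required.
Telescope: S(n) = s_(n+1) − s_(2) = (n**2 + 13*n + 12)/(6*(n**2 + 13*n + 42)) − (13/168) = 5*(n**2 + 13*n - 14)/(56*(n**2 + 13*n + 42)).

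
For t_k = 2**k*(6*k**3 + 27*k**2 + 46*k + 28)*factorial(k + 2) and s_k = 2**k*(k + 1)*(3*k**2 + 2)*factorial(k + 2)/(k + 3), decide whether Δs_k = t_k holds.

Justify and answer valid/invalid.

s_(k+1) = 2**(k + 1)*(k + 2)*(3*k**2 + 6*k + 5)*factorial(k + 3)/(k + 4)
s_(k+1) − s_k = 2**k*(6*k**5 + 57*k**4 + 217*k**3 + 426*k**2 + 416*k + 172)*factorial(k + 2)/((k + 3)*(k + 4))
(s_(k+1) − s_k) − t_k = -2**(k + 1)*(6*k**4 + 45*k**3 + 124*k**2 + 166*k + 82)*factorial(k + 2)/((k + 3)*(k + 4))

Invalid: residual -2**(k + 1)*(6*k**4 + 45*k**3 + 124*k**2 + 166*k + 82)*factorial(k + 2)/((k + 3)*(k + 4)) ≠ 0.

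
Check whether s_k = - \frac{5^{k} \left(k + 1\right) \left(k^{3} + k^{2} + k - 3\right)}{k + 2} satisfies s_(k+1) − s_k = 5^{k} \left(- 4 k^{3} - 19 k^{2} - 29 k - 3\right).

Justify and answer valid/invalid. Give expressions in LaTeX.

s_(k+1) = 5**(k + 1)*k*(-k**3 - 6*k**2 - 14*k - 12)/(k + 3)
s_(k+1) − s_k = 5**k*(-4*k**5 - 35*k**4 - 122*k**3 - 196*k**2 - 129*k - 9)/(k**2 + 5*k + 6)
(s_(k+1) − s_k) − t_k = 5**k*(4*k**4 + 26*k**3 + 66*k**2 + 60*k + 9)/(k**2 + 5*k + 6)

Invalid: residual \frac{5^{k} \left(4 k^{4} + 26 k^{3} + 66 k^{2} + 60 k + 9\right)}{k^{2} + 5 k + 6} ≠ 0.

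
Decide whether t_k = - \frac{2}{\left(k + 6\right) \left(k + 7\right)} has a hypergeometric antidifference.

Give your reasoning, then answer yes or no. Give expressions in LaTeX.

The ratio is (k + 6)/(k + 8).
A = k + 6, B = k + 8, C = 1.
f must satisfy (k + 6)·f(k+1) − (k + 7)·f(k) = 1.
Degrees (1,1,0) ⇒ d ≤ 1.
Solving with deg f ≤ 1: f(k) = k/6.
Get s_k = R·t_k = -k/(3*k + 18) with R(k) = B(k−1)f(k)/C(k) = k*(k + 7)/6.
Δs = -2/(k**2 + 13*k + 42), as required.

Yes. s_k = - \frac{k}{3 k + 18}.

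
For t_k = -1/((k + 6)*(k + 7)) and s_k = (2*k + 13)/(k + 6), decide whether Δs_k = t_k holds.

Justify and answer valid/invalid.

s_(k+1) = (2*k + 15)/(k + 7)
s_(k+1) − s_k = -1/(k**2 + 13*k + 42)
(s_(k+1) − s_k) − t_k = 0

Valid: the claim telescopes to t_k.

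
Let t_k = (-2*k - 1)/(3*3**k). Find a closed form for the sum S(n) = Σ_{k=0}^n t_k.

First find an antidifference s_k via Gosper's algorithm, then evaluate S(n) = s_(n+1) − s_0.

S(n) = 3**(-n - 1)*(-3**(n + 1) + n + 2)

Compute t_(k+1)/t_k: get (2*k + 3)/(3*(2*k + 1)).
Take A(k)=1/3, B(k)=1, C(k)=k + 1/2.
Need (1/3)·f(k+1) − (1)·f(k) = k + 1/2.
Bound: deg f ≤ 1.
Coefficient equations give f(k) = -3*(k + 1)/2.
Certificate R = B(k−1)f/C = -3*(k + 1)/(2*k + 1) gives s_k = (k + 1)/3**k.
s_(k+1) − s_k = (-2*k - 1)/(3*3**k) = t_k.
Telescope: S(n) = s_(n+1) − s_(0) = 3**(-n - 1)*(n + 2) − (1) = 3**(-n - 1)*(-3**(n + 1) + n + 2).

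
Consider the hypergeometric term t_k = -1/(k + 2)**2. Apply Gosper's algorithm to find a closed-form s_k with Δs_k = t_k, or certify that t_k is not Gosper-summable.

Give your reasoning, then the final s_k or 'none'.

t_(k+1)/t_k = (k + 2)**2/(k + 3)**2.
So A=k**2 + 4*k + 4 and B=k**2 + 6*k + 9, with C=1.
Need (k**2 + 4*k + 4)·f(k+1) − (k**2 + 4*k + 4)·f(k) = 1.
Bound: deg f ≤ 0.
f = c0 ⇒ A·f(k+1) − B(k−1)·f(k) − C = -1. The system {-1 = 0} is inconsistent; no antidifference.

none (Gosper's algorithm certifies no s_k)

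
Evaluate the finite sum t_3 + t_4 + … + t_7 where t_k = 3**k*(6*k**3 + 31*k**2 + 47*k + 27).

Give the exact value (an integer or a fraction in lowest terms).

Σ = 11124459

Compute t_(k+1)/t_k: get 3*(6*k**3 + 49*k**2 + 127*k + 111)/(6*k**3 + 31*k**2 + 47*k + 27).
Factor: A=3; B=1; C=k**3 + 31*k**2/6 + 47*k/6 + 9/2.
f must satisfy (3)·f(k+1) − (1)·f(k) = k**3 + 31*k**2/6 + 47*k/6 + 9/2.
Bound: deg f ≤ 3.
Coefficient equations give f(k) = k*(3*k**2 + 2*k + 4)/6.
R(k) = B(k−1)·f(k)/C(k) = k*(3*k**2 + 2*k + 4)/(6*k**3 + 31*k**2 + 47*k + 27); s_k = R·t_k = 3**k*k*(3*k**2 + 2*k + 4).
Check: Δs_k = 3**k*(6*k**3 + 31*k**2 + 47*k + 27). ✓
Σ_(k=3)^(7) t_k = s_(8) − s_(3) = 11127456 − (2997) = 11124459.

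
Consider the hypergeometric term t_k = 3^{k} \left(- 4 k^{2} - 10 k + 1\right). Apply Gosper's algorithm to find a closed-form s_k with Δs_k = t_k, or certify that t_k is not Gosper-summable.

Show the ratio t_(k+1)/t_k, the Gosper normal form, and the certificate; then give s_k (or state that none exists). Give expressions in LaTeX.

s_k = 3^{k} \left(- 2 k^{2} + k + 2\right)

Step 1: r(k) = 3*(4*k**2 + 18*k + 13)/(4*k**2 + 10*k - 1).
A = 3, B = 1, C = k**2 + 5*k/2 - 1/4.
Set up (3)·f(k+1) − (1)·f(k) − (k**2 + 5*k/2 - 1/4) = 0.
From deg A=0, deg B=0, deg C=2: d=2.
Solve for f: f(k) = (2*k**2 - k - 2)/4 (degree 2 ≤ 2).
Get s_k = R·t_k = 3**k*(-2*k**2 + k + 2) with R(k) = B(k−1)f(k)/C(k) = (2*k**2 - k - 2)/(4*k**2 + 10*k - 1).
s_(k+1) − s_k = 3**k*(-4*k**2 - 10*k + 1) = t_k.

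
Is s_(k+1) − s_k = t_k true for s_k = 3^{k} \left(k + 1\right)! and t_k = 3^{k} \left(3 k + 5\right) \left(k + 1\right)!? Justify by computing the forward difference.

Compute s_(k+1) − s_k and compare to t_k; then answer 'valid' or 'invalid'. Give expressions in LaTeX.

valid (s_(k+1) − s_k reduces to t_k)

s_(k+1) = 3**(k + 1)*factorial(k + 2)
s_(k+1) − s_k = 3**k*(3*k + 5)*factorial(k + 1)
(s_(k+1) − s_k) − t_k = 0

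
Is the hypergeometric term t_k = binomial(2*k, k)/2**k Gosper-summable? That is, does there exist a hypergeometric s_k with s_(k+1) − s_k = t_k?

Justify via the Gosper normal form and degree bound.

r(k) = (2*k + 1)/(k + 1) after simplifying.
Factor: A=2*k + 1; B=k + 1; C=1.
Key eq: (2*k + 1)·f(k+1) = (k)·f(k) + (1).
From deg A=1, deg B=1, deg C=0: d=-1.
d = -1 < 0 ⇒ no nonzero polynomial f; not summable.

No — key equation has no polynomial f.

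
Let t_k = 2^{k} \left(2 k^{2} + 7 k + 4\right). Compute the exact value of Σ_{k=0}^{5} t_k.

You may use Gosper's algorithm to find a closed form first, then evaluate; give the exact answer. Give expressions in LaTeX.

The ratio is 2*(2*k**2 + 11*k + 13)/(2*k**2 + 7*k + 4).
Factor: A=2; B=1; C=k**2 + 7*k/2 + 2.
f must satisfy (2)·f(k+1) − (1)·f(k) = k**2 + 7*k/2 + 2.
Degrees (0,0,2) ⇒ d ≤ 2.
Match coefficients ⇒ f(k) = (2*k**2 - k + 2)/2.
So s_k = (B(k−1)f/C)·t_k = ((2*k**2 - k + 2)/(2*k**2 + 7*k + 4))·t_k = 2**k*(2*k**2 - k + 2).
Δs = 2**k*(2*k**2 + 7*k + 4), as required.
Telescoping: Σ = s_(6) − s_(0) = 4352 − (2) = 4350.

Σ = 4350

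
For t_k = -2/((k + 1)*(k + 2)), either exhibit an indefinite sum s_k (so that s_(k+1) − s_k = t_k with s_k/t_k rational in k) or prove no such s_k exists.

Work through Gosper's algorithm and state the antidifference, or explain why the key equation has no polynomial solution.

s_k = -2*k/(k + 1)

Step 1: r(k) = (k + 1)/(k + 3).
A = k + 1, B = k + 3, C = 1.
Key eq: (k + 1)·f(k+1) = (k + 2)·f(k) + (1).
d = 1 from the (1,1,0) case.
Coefficient equations give f(k) = k.
R(k) = B(k−1)·f(k)/C(k) = k*(k + 2); s_k = R·t_k = -2*k/(k + 1).
Δs = -2/(k**2 + 3*k + 2), as required.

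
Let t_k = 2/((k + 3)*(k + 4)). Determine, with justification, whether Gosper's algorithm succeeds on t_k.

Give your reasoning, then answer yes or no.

Yes. s_k = 2*k/(3*(k + 3)).

Step 1: r(k) = (k + 3)/(k + 5).
So A=k + 3 and B=k + 5, with C=1.
f must satisfy (k + 3)·f(k+1) − (k + 4)·f(k) = 1.
d = 1 from the (1,1,0) case.
A polynomial solution: f(k) = k/3.
Then R = B(k−1)f/C = k*(k + 4)/3, so s_k = R(k)·t_k = 2*k/(3*(k + 3)).
Check: Δs_k = 2/(k**2 + 7*k + 12). ✓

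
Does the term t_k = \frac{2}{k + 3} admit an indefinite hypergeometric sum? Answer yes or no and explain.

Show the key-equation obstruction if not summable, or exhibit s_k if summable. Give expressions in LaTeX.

Step 1: r(k) = (k + 3)/(k + 4).
Take A(k)=k + 3, B(k)=k + 4, C(k)=1.
Key eq: (k + 3)·f(k+1) = (k + 3)·f(k) + (1).
d = 0 from the (1,1,0) case.
Generic f = c0 gives residual -1; -1 = 0 cannot hold, so t_k is not Gosper-summable.

No — key equation has no polynomial f.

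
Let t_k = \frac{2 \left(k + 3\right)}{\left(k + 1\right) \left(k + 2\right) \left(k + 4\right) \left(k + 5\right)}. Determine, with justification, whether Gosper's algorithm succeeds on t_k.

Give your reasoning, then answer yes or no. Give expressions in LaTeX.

The ratio is (k + 1)*(k + 4)**2/((k + 3)**2*(k + 6)).
Factor: A=k + 1; B=k + 6; C=k**2 + 6*k + 9.
Need (k + 1)·f(k+1) − (k + 5)·f(k) = k**2 + 6*k + 9.
From deg A=1, deg B=1, deg C=2: d=4.
A polynomial solution: f(k) = k*(k + 2)*(k + 3)*(k + 5)/8.
So s_k = (B(k−1)f/C)·t_k = (k*(k + 2)*(k + 5)**2/(8*(k + 3)))·t_k = k*(k + 5)/(4*(k**2 + 5*k + 4)).
Δs = 2*(k + 3)/(k**4 + 12*k**3 + 49*k**2 + 78*k + 40), as required.

Yes. s_k = \frac{k \left(k + 5\right)}{4 \left(k^{2} + 5 k + 4\right)}.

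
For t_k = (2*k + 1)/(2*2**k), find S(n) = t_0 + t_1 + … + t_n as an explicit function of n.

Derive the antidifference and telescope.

t_(k+1)/t_k = (2*k + 3)/(2*(2*k + 1)).
Take A(k)=1/2, B(k)=1, C(k)=k + 1/2.
f must satisfy (1/2)·f(k+1) − (1)·f(k) = k + 1/2.
Bound: deg f ≤ 1.
A polynomial solution: f(k) = -2*k - 3.
Certificate R = B(k−1)f/C = -2*(2*k + 3)/(2*k + 1) gives s_k = (-2*k - 3)/2**k.
Check: Δs_k = (2*k + 1)/(2*2**k). ✓
s_(n+1) = 2**(-n - 1)*(-2*n - 5) and s_(0) = -3, so S(n) = 3 - n/2**n - 5/(2*2**n).

S(n) = 3 - n/2**n - 5/(2*2**n)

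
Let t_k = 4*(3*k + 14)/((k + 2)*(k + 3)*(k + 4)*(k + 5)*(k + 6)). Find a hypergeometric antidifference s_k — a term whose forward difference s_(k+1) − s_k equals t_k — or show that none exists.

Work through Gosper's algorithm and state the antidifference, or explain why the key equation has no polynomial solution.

s_k = 2*k*(k**2 + 10*k + 31)/(15*(k**3 + 10*k**2 + 31*k + 30))

t_(k+1)/t_k = (k + 2)*(3*k + 17)/((k + 7)*(3*k + 14)).
Gosper form: A/B · C(k+1)/C(k) with A=k + 2, B=k + 7, C=k + 14/3.
Solve (k + 2)·f(k+1) − (k + 6)·f(k) = k + 14/3.
d = 4 from the (1,1,1) case.
Match coefficients ⇒ f(k) = k*(k + 4)*(k**2 + 10*k + 31)/90.
Certificate R = B(k−1)f/C = k*(k + 4)*(k + 6)*(k**2 + 10*k + 31)/(30*(3*k + 14)) gives s_k = 2*k*(k**2 + 10*k + 31)/(15*(k**3 + 10*k**2 + 31*k + 30)).
Check: Δs_k = 4*(3*k + 14)/(k**5 + 20*k**4 + 155*k**3 + 580*k**2 + 1044*k + 720). ✓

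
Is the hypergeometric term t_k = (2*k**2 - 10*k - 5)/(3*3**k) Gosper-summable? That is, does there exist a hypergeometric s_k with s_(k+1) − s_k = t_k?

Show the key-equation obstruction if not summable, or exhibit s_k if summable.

Yes. s_k = (-k**2 + 4*k + 4)/3**k.

r(k) = (2*k**2 - 6*k - 13)/(3*(2*k**2 - 10*k - 5)) after simplifying.
Take A(k)=1/3, B(k)=1, C(k)=k**2 - 5*k - 5/2.
Set up (1/3)·f(k+1) − (1)·f(k) − (k**2 - 5*k - 5/2) = 0.
d = 2 from the (0,0,2) case.
Solve for f: f(k) = -3*(k**2 - 4*k - 4)/2 (degree 2 ≤ 2).
So s_k = (B(k−1)f/C)·t_k = (-3*(k**2 - 4*k - 4)/(2*k**2 - 10*k - 5))·t_k = (-k**2 + 4*k + 4)/3**k.
s_(k+1) − s_k = (2*k**2 - 10*k - 5)/(3*3**k) = t_k.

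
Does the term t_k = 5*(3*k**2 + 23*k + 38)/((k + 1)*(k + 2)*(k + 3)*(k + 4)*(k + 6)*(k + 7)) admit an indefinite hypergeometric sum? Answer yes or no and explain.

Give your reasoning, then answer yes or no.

Yes. s_k = 5*k*(k**2 + 10*k + 27)/(18*(k**3 + 10*k**2 + 27*k + 18)).

t_(k+1)/t_k = (k + 1)*(k + 6)*(23*k + 3*(k + 1)**2 + 61)/((k + 5)*(k + 8)*(3*k**2 + 23*k + 38)).
Normal form (A,B,C) = (k + 1, k + 8, k**3 + 38*k**2/3 + 51*k + 190/3).
Solve (k + 1)·f(k+1) − (k + 7)·f(k) = k**3 + 38*k**2/3 + 51*k + 190/3.
deg f ≤ 6 (via 1,1,3).
Match coefficients ⇒ f(k) = k*(k + 2)*(k + 4)*(k + 5)*(k**2 + 10*k + 27)/54.
R(k) = B(k−1)·f(k)/C(k) = k*(k + 2)*(k + 4)*(k + 7)*(k**2 + 10*k + 27)/(18*(3*k**2 + 23*k + 38)); s_k = R·t_k = 5*k*(k**2 + 10*k + 27)/(18*(k**3 + 10*k**2 + 27*k + 18)).
Δs = 5*(3*k**2 + 23*k + 38)/(k**6 + 23*k**5 + 207*k**4 + 925*k**3 + 2144*k**2 + 2412*k + 1008), as required.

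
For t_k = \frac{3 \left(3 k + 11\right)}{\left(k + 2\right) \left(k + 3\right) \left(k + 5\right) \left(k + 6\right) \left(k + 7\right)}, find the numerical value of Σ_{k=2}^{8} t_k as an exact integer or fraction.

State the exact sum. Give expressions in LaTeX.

t_(k+1)/t_k = (k + 2)*(k + 5)*(3*k + 14)/((k + 4)*(k + 8)*(3*k + 11)).
Take A(k)=k + 2, B(k)=k + 8, C(k)=k**2 + 23*k/3 + 44/3.
f must satisfy (k + 2)·f(k+1) − (k + 7)·f(k) = k**2 + 23*k/3 + 44/3.
Bound: deg f ≤ 5.
Coefficient equations give f(k) = k*(k + 3)*(k + 4)*(k**2 + 13*k + 52)/180.
Get s_k = R·t_k = k*(k**2 + 13*k + 52)/(20*(k**3 + 13*k**2 + 52*k + 60)) with R(k) = B(k−1)f(k)/C(k) = k*(k + 3)*(k + 7)*(k**2 + 13*k + 52)/(60*(3*k + 11)).
Check: Δs_k = 3*(3*k + 11)/(k**5 + 23*k**4 + 203*k**3 + 853*k**2 + 1692*k + 1260). ✓
Evaluate s at k=9 and k=2: 15/308 and 41/1120; difference 149/12320.

Σ = 149/12320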